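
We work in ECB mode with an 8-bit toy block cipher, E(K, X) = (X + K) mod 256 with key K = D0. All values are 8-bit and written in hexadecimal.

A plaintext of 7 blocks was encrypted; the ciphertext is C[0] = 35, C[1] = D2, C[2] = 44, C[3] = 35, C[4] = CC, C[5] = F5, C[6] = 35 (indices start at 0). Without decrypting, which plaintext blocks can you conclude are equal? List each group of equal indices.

ECB encrypts each block independently with the same key, so equal ciphertext blocks imply equal plaintext blocks.
C[0] = C[3] = C[6] = 35, so P[0] = P[3] = P[6].

P[0] = P[3] = P[6]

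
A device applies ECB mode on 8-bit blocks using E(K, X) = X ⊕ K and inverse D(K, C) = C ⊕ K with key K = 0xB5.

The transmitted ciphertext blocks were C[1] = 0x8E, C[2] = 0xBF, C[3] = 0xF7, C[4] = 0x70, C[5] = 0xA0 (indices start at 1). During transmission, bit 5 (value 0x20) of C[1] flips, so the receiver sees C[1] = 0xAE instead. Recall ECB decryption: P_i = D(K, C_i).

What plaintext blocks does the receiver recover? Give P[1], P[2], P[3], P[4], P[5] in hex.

P[1] = 0x1B, P[2] = 0x0A, P[3] = 0x42, P[4] = 0xC5, P[5] = 0x15

Only C[1] changed, to 0xAE. In ECB, a change in C_i affects only P_i. Decrypting the received ciphertext:
P[1]: D(K, 0xAE) = 0x1B.
P[2]: D(K, 0xBF) = 0x0A.
P[3]: D(K, 0xF7) = 0x42.
P[4]: D(K, 0x70) = 0xC5.
P[5]: D(K, 0xA0) = 0x15.
Blocks that differ from the original plaintext: P[1].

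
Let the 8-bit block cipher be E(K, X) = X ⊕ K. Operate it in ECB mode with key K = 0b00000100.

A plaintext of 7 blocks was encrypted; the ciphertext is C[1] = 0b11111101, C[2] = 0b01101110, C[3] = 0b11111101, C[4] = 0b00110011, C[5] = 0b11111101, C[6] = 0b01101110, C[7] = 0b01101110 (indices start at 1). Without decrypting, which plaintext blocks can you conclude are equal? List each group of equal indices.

ECB encrypts each block independently with the same key, so equal ciphertext blocks imply equal plaintext blocks.
C[1] = C[3] = C[5] = 0b11111101, so P[1] = P[3] = P[5].
C[2] = C[6] = C[7] = 0b01101110, so P[2] = P[6] = P[7].

P[1] = P[3] = P[5]; P[2] = P[6] = P[7]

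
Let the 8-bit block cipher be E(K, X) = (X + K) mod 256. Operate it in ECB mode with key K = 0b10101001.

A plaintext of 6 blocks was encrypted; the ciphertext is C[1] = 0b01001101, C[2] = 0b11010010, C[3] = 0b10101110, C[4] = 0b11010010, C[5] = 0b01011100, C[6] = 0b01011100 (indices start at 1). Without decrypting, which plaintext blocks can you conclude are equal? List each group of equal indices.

ECB encrypts each block independently with the same key, so equal ciphertext blocks imply equal plaintext blocks.
C[2] = C[4] = 0b11010010, so P[2] = P[4].
C[5] = C[6] = 0b01011100, so P[5] = P[6].

P[2] = P[4]; P[5] = P[6]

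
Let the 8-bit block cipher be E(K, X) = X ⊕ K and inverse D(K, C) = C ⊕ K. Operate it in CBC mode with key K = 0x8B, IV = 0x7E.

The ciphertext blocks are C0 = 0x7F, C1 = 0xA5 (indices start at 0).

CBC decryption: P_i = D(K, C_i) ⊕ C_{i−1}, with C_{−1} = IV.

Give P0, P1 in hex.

P0: D(K, 0x7F) = 0xF4; 0xF4 ⊕ 0x7E = 0x8A.
P1: D(K, 0xA5) = 0x2E; 0x2E ⊕ 0x7F = 0x51.

P0 = 0x8A, P1 = 0x51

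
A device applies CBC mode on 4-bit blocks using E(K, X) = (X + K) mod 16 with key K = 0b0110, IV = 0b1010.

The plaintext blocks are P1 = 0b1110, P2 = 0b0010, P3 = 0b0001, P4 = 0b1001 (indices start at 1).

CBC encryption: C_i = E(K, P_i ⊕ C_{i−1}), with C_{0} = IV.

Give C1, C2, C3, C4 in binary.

C1: P1 ⊕ 0b1010 = 0b0100; E(K, 0b0100) = 0b1010.
C2: P2 ⊕ 0b1010 = 0b1000; E(K, 0b1000) = 0b1110.
C3: P3 ⊕ 0b1110 = 0b1111; E(K, 0b1111) = 0b0101.
C4: P4 ⊕ 0b0101 = 0b1100; E(K, 0b1100) = 0b0010.

C1 = 0b1010, C2 = 0b1110, C3 = 0b0101, C4 = 0b0010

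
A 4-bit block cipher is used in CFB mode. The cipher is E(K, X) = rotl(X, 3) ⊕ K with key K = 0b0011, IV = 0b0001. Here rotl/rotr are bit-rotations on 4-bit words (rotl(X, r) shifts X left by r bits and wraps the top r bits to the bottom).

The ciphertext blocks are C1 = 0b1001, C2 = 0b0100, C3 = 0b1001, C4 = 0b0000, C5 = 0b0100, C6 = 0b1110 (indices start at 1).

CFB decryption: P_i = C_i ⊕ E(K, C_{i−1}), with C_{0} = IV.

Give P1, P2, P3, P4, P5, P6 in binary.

P1 = 0b0010, P2 = 0b1011, P3 = 0b1000, P4 = 0b1111, P5 = 0b0111, P6 = 0b1111

P1: E(K, 0b0001) = 0b1011; 0b1001 ⊕ 0b1011 = 0b0010.
P2: E(K, 0b1001) = 0b1111; 0b0100 ⊕ 0b1111 = 0b1011.
P3: E(K, 0b0100) = 0b0001; 0b1001 ⊕ 0b0001 = 0b1000.
P4: E(K, 0b1001) = 0b1111; 0b0000 ⊕ 0b1111 = 0b1111.
P5: E(K, 0b0000) = 0b0011; 0b0100 ⊕ 0b0011 = 0b0111.
P6: E(K, 0b0100) = 0b0001; 0b1110 ⊕ 0b0001 = 0b1111.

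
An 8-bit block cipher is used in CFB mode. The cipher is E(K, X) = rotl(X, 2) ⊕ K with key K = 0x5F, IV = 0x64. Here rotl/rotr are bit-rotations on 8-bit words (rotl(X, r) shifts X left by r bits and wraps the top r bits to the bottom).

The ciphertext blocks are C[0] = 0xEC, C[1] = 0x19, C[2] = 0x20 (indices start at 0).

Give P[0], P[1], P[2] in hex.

CFB decryption: P_i = C_i ⊕ E(K, C_{i−1}), with C_{−1} = IV.
P[0]: E(K, 0x64) = 0xCE; 0xEC ⊕ 0xCE = 0x22.
P[1]: E(K, 0xEC) = 0xEC; 0x19 ⊕ 0xEC = 0xF5.
P[2]: E(K, 0x19) = 0x3B; 0x20 ⊕ 0x3B = 0x1B.

P[0] = 0x22, P[1] = 0xF5, P[2] = 0x1B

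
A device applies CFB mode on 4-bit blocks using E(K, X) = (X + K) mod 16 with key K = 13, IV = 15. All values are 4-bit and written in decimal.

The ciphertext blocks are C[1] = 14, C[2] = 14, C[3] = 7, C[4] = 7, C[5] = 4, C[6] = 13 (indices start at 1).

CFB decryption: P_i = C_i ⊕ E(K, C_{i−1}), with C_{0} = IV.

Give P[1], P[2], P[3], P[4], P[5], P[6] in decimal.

P[1]: E(K, 15) = 12; 14 ⊕ 12 = 2.
P[2]: E(K, 14) = 11; 14 ⊕ 11 = 5.
P[3]: E(K, 14) = 11; 7 ⊕ 11 = 12.
P[4]: E(K, 7) = 4; 7 ⊕ 4 = 3.
P[5]: E(K, 7) = 4; 4 ⊕ 4 = 0.
P[6]: E(K, 4) = 1; 13 ⊕ 1 = 12.

P[1] = 2, P[2] = 5, P[3] = 12, P[4] = 3, P[5] = 0, P[6] = 12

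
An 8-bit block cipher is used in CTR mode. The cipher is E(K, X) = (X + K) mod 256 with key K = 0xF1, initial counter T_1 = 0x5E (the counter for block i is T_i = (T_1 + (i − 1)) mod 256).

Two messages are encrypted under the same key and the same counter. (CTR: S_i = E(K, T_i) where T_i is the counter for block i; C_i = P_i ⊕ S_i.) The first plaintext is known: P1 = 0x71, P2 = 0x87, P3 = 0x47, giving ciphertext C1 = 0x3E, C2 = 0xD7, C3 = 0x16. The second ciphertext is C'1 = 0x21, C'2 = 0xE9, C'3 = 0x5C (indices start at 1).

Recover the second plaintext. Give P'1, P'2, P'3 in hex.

In CTR with a reused counter, both messages share the same keystream S_i, so C_i ⊕ C'_i = P_i ⊕ P'_i and thus P'_i = P_i ⊕ C_i ⊕ C'_i.
P'1: 0x71 ⊕ 0x3E ⊕ 0x21 = 0x6E.
P'2: 0x87 ⊕ 0xD7 ⊕ 0xE9 = 0xB9.
P'3: 0x47 ⊕ 0x16 ⊕ 0x5C = 0x0D.

P'1 = 0x6E, P'2 = 0xB9, P'3 = 0x0D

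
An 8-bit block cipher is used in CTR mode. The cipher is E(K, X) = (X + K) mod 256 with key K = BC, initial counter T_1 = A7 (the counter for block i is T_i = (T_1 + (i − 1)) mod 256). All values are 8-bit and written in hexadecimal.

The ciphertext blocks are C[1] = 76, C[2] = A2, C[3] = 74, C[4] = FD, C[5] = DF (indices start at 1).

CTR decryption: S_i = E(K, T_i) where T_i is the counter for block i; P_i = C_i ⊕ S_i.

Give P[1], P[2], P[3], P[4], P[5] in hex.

P[1] = 15, P[2] = C6, P[3] = 11, P[4] = 9B, P[5] = B8

P[1]: T = A7, S = E(K, T) = 63; 76 ⊕ 63 = 15.
P[2]: T = A8, S = E(K, T) = 64; A2 ⊕ 64 = C6.
P[3]: T = A9, S = E(K, T) = 65; 74 ⊕ 65 = 11.
P[4]: T = AA, S = E(K, T) = 66; FD ⊕ 66 = 9B.
P[5]: T = AB, S = E(K, T) = 67; DF ⊕ 67 = B8.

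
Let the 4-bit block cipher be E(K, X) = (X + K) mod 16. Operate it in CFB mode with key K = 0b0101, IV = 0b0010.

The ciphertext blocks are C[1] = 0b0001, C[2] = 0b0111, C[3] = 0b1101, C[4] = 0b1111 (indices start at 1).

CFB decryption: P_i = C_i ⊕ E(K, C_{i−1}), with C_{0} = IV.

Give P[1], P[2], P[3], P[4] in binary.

P[1] = 0b0110, P[2] = 0b0001, P[3] = 0b0001, P[4] = 0b1101

P[1]: E(K, 0b0010) = 0b0111; 0b0001 ⊕ 0b0111 = 0b0110.
P[2]: E(K, 0b0001) = 0b0110; 0b0111 ⊕ 0b0110 = 0b0001.
P[3]: E(K, 0b0111) = 0b1100; 0b1101 ⊕ 0b1100 = 0b0001.
P[4]: E(K, 0b1101) = 0b0010; 0b1111 ⊕ 0b0010 = 0b1101.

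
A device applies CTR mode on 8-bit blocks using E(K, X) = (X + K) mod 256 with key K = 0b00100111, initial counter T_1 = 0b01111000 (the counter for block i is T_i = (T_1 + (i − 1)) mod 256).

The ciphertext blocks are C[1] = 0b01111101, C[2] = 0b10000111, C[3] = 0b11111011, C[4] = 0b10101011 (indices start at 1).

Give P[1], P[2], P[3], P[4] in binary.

P[1] = 0b11100010, P[2] = 0b00100111, P[3] = 0b01011010, P[4] = 0b00001001

CTR decryption: S_i = E(K, T_i) where T_i is the counter for block i; P_i = C_i ⊕ S_i.
P[1]: T = 0b01111000, S = E(K, T) = 0b10011111; 0b01111101 ⊕ 0b10011111 = 0b11100010.
P[2]: T = 0b01111001, S = E(K, T) = 0b10100000; 0b10000111 ⊕ 0b10100000 = 0b00100111.
P[3]: T = 0b01111010, S = E(K, T) = 0b10100001; 0b11111011 ⊕ 0b10100001 = 0b01011010.
P[4]: T = 0b01111011, S = E(K, T) = 0b10100010; 0b10101011 ⊕ 0b10100010 = 0b00001001.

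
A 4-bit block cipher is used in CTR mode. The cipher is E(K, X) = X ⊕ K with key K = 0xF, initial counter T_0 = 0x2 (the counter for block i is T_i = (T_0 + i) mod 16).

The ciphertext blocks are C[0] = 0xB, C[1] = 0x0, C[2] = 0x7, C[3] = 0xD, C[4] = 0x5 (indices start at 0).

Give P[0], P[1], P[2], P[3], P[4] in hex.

P[0] = 0x6, P[1] = 0xC, P[2] = 0xC, P[3] = 0x7, P[4] = 0xC

CTR decryption: S_i = E(K, T_i) where T_i is the counter for block i; P_i = C_i ⊕ S_i.
P[0]: T = 0x2, S = E(K, T) = 0xD; 0xB ⊕ 0xD = 0x6.
P[1]: T = 0x3, S = E(K, T) = 0xC; 0x0 ⊕ 0xC = 0xC.
P[2]: T = 0x4, S = E(K, T) = 0xB; 0x7 ⊕ 0xB = 0xC.
P[3]: T = 0x5, S = E(K, T) = 0xA; 0xD ⊕ 0xA = 0x7.
P[4]: T = 0x6, S = E(K, T) = 0x9; 0x5 ⊕ 0x9 = 0xC.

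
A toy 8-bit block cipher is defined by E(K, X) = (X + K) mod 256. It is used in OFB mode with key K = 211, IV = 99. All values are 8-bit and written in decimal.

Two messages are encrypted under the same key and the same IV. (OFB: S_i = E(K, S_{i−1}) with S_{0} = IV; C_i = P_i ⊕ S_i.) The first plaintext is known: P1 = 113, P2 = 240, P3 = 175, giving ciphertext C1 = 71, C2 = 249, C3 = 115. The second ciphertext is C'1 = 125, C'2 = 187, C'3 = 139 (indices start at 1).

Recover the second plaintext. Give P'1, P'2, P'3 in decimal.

P'1 = 75, P'2 = 178, P'3 = 87

In OFB with a reused IV, both messages share the same keystream S_i, so C_i ⊕ C'_i = P_i ⊕ P'_i and thus P'_i = P_i ⊕ C_i ⊕ C'_i.
P'1: 113 ⊕ 71 ⊕ 125 = 75.
P'2: 240 ⊕ 249 ⊕ 187 = 178.
P'3: 175 ⊕ 115 ⊕ 139 = 87.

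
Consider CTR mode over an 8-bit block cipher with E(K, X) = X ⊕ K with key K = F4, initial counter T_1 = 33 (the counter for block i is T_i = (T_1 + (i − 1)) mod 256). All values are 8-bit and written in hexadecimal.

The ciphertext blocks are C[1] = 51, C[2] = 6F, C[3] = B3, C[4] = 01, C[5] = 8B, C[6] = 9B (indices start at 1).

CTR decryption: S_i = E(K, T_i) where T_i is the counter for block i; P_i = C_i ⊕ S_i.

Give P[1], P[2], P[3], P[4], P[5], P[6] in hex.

P[1]: T = 33, S = E(K, T) = C7; 51 ⊕ C7 = 96.
P[2]: T = 34, S = E(K, T) = C0; 6F ⊕ C0 = AF.
P[3]: T = 35, S = E(K, T) = C1; B3 ⊕ C1 = 72.
P[4]: T = 36, S = E(K, T) = C2; 01 ⊕ C2 = C3.
P[5]: T = 37, S = E(K, T) = C3; 8B ⊕ C3 = 48.
P[6]: T = 38, S = E(K, T) = CC; 9B ⊕ CC = 57.

P[1] = 96, P[2] = AF, P[3] = 72, P[4] = C3, P[5] = 48, P[6] = 57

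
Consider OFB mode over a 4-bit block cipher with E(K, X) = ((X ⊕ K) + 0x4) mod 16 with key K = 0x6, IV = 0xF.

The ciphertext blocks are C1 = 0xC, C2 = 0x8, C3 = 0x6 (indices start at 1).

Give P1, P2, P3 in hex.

P1 = 0x1, P2 = 0x7, P3 = 0xB

OFB decryption: S_i = E(K, S_{i−1}) with S_{0} = IV; P_i = C_i ⊕ S_i.
P1: S = E(K, 0xF) = 0xD; 0xC ⊕ 0xD = 0x1.
P2: S = E(K, 0xD) = 0xF; 0x8 ⊕ 0xF = 0x7.
P3: S = E(K, 0xF) = 0xD; 0x6 ⊕ 0xD = 0xB.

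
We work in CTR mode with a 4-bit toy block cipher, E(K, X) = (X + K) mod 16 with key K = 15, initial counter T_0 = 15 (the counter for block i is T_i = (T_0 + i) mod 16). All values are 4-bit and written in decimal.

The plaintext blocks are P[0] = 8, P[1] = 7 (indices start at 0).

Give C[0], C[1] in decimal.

C[0] = 6, C[1] = 8

CTR encryption: S_i = E(K, T_i) where T_i is the counter for block i; C_i = P_i ⊕ S_i.
C[0]: T = 15, S = E(K, T) = 14; 8 ⊕ 14 = 6.
C[1]: T = 0, S = E(K, T) = 15; 7 ⊕ 15 = 8.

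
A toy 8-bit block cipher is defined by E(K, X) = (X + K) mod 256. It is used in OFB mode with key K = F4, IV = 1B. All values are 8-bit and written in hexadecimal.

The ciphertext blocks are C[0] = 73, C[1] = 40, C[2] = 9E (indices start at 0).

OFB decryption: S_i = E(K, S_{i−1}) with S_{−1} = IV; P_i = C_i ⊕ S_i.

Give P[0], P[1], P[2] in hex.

P[0] = 7C, P[1] = 43, P[2] = 69

P[0]: S = E(K, 1B) = 0F; 73 ⊕ 0F = 7C.
P[1]: S = E(K, 0F) = 03; 40 ⊕ 03 = 43.
P[2]: S = E(K, 03) = F7; 9E ⊕ F7 = 69.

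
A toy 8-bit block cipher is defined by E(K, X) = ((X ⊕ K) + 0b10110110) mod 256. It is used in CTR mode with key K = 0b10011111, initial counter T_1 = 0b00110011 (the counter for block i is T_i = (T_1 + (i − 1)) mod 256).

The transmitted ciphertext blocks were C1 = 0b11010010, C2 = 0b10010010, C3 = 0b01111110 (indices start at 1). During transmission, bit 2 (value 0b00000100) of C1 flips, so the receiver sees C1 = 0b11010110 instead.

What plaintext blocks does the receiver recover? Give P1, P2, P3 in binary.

P1 = 0b10110100, P2 = 0b11110011, P3 = 0b00011110

CTR decryption: S_i = E(K, T_i) where T_i is the counter for block i; P_i = C_i ⊕ S_i.
Only C1 changed, to 0b11010110. In CTR, a change in C_i flips the same bit in P_i only; the keystream is unaffected. Decrypting the received ciphertext:
P1: T = 0b00110011, S = E(K, T) = 0b01100010; 0b11010110 ⊕ 0b01100010 = 0b10110100.
P2: T = 0b00110100, S = E(K, T) = 0b01100001; 0b10010010 ⊕ 0b01100001 = 0b11110011.
P3: T = 0b00110101, S = E(K, T) = 0b01100000; 0b01111110 ⊕ 0b01100000 = 0b00011110.
Blocks that differ from the original plaintext: P1.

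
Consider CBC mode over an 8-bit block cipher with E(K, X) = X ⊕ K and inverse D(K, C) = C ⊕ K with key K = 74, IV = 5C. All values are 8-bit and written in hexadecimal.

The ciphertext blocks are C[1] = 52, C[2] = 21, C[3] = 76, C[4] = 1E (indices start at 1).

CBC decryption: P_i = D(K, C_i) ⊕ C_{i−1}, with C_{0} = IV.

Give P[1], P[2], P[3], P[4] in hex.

P[1] = 7A, P[2] = 07, P[3] = 23, P[4] = 1C

P[1]: D(K, 52) = 26; 26 ⊕ 5C = 7A.
P[2]: D(K, 21) = 55; 55 ⊕ 52 = 07.
P[3]: D(K, 76) = 02; 02 ⊕ 21 = 23.
P[4]: D(K, 1E) = 6A; 6A ⊕ 76 = 1C.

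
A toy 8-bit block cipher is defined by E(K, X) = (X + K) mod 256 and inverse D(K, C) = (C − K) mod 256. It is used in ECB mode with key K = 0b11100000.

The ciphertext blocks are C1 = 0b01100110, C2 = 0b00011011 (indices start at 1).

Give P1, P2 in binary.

ECB decryption: P_i = D(K, C_i).
P1: D(K, 0b01100110) = 0b10000110.
P2: D(K, 0b00011011) = 0b00111011.

P1 = 0b10000110, P2 = 0b00111011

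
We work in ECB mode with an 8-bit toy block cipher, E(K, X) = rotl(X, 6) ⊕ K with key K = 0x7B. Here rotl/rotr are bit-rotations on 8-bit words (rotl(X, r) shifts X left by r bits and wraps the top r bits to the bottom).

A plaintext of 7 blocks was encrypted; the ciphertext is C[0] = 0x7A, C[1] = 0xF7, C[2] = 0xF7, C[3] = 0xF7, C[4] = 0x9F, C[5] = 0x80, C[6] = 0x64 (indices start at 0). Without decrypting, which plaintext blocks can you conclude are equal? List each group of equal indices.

P[1] = P[2] = P[3]

ECB encrypts each block independently with the same key, so equal ciphertext blocks imply equal plaintext blocks.
C[1] = C[2] = C[3] = 0xF7, so P[1] = P[2] = P[3].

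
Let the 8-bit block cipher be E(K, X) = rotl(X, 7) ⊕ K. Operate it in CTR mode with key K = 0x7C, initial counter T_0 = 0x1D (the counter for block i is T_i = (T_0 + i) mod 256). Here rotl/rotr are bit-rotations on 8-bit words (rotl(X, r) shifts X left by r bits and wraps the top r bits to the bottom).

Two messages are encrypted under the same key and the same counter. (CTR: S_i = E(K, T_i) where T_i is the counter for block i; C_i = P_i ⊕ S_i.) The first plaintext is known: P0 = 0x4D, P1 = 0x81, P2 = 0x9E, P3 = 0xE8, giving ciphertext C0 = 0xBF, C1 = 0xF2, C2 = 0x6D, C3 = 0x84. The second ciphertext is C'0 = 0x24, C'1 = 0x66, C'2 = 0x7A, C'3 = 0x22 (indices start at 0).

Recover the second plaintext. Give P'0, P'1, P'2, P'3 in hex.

P'0 = 0xD6, P'1 = 0x15, P'2 = 0x89, P'3 = 0x4E

In CTR with a reused counter, both messages share the same keystream S_i, so C_i ⊕ C'_i = P_i ⊕ P'_i and thus P'_i = P_i ⊕ C_i ⊕ C'_i.
P'0: 0x4D ⊕ 0xBF ⊕ 0x24 = 0xD6.
P'1: 0x81 ⊕ 0xF2 ⊕ 0x66 = 0x15.
P'2: 0x9E ⊕ 0x6D ⊕ 0x7A = 0x89.
P'3: 0xE8 ⊕ 0x84 ⊕ 0x22 = 0x4E.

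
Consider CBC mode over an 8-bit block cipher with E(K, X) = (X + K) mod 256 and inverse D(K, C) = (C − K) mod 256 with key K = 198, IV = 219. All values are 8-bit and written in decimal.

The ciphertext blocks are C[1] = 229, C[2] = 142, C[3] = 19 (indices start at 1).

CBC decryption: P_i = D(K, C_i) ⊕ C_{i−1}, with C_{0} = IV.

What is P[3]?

P[3] = 195

P[3]: D(K, 19) = 77; 77 ⊕ 142 = 195.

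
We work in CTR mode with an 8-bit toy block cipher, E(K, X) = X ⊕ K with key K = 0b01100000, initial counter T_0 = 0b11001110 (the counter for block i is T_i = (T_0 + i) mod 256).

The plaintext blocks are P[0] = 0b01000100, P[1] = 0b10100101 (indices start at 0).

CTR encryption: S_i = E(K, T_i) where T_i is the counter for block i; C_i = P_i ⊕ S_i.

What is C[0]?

C[0]: T = 0b11001110, S = E(K, T) = 0b10101110; 0b01000100 ⊕ 0b10101110 = 0b11101010.

C[0] = 0b11101010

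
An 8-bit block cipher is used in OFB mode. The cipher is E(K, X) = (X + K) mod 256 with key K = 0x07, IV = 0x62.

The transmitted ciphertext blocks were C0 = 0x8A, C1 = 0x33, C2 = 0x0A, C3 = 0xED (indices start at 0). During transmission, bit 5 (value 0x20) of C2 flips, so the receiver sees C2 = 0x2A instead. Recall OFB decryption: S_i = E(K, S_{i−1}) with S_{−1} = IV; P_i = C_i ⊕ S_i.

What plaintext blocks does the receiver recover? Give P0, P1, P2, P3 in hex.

Only C2 changed, to 0x2A. In OFB, a change in C_i flips the same bit in P_i only; the keystream is unaffected. Decrypting the received ciphertext:
P0: S = E(K, 0x62) = 0x69; 0x8A ⊕ 0x69 = 0xE3.
P1: S = E(K, 0x69) = 0x70; 0x33 ⊕ 0x70 = 0x43.
P2: S = E(K, 0x70) = 0x77; 0x2A ⊕ 0x77 = 0x5D.
P3: S = E(K, 0x77) = 0x7E; 0xED ⊕ 0x7E = 0x93.
Blocks that differ from the original plaintext: P2.

P0 = 0xE3, P1 = 0x43, P2 = 0x5D, P3 = 0x93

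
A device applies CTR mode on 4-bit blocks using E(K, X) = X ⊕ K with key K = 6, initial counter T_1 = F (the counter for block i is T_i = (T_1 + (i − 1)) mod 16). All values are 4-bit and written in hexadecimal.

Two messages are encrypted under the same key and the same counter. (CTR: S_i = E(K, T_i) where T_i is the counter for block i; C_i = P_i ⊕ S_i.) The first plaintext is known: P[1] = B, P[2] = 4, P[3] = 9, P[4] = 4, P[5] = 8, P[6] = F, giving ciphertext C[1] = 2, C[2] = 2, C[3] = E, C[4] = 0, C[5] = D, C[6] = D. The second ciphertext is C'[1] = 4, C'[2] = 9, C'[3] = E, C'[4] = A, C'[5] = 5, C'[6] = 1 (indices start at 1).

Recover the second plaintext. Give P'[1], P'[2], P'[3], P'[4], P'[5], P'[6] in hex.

P'[1] = D, P'[2] = F, P'[3] = 9, P'[4] = E, P'[5] = 0, P'[6] = 3

In CTR with a reused counter, both messages share the same keystream S_i, so C_i ⊕ C'_i = P_i ⊕ P'_i and thus P'_i = P_i ⊕ C_i ⊕ C'_i.
P'[1]: B ⊕ 2 ⊕ 4 = D.
P'[2]: 4 ⊕ 2 ⊕ 9 = F.
P'[3]: 9 ⊕ E ⊕ E = 9.
P'[4]: 4 ⊕ 0 ⊕ A = E.
P'[5]: 8 ⊕ D ⊕ 5 = 0.
P'[6]: F ⊕ D ⊕ 1 = 3.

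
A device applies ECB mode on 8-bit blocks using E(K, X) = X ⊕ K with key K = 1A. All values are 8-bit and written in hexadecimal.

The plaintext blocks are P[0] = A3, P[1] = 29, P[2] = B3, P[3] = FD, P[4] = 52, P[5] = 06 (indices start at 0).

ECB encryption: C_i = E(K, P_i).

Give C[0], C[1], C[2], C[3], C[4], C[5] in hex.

C[0] = B9, C[1] = 33, C[2] = A9, C[3] = E7, C[4] = 48, C[5] = 1C

C[0]: E(K, A3) = B9.
C[1]: E(K, 29) = 33.
C[2]: E(K, B3) = A9.
C[3]: E(K, FD) = E7.
C[4]: E(K, 52) = 48.
C[5]: E(K, 06) = 1C.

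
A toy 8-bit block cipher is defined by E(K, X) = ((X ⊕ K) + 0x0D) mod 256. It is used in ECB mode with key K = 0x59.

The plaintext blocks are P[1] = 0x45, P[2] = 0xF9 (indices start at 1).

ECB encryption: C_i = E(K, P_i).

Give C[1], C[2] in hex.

C[1]: E(K, 0x45) = 0x29.
C[2]: E(K, 0xF9) = 0xAD.

C[1] = 0x29, C[2] = 0xAD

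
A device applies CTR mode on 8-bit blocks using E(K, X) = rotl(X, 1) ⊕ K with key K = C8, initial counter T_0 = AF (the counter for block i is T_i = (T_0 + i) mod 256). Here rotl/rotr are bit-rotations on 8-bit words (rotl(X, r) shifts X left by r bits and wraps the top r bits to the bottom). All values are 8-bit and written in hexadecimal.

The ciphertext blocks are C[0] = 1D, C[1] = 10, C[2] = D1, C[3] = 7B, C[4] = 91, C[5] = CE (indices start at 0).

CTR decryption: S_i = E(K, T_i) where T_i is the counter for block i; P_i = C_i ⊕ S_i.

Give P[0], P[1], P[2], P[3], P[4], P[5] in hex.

P[0] = 8A, P[1] = B9, P[2] = 7A, P[3] = D6, P[4] = 3E, P[5] = 6F

P[0]: T = AF, S = E(K, T) = 97; 1D ⊕ 97 = 8A.
P[1]: T = B0, S = E(K, T) = A9; 10 ⊕ A9 = B9.
P[2]: T = B1, S = E(K, T) = AB; D1 ⊕ AB = 7A.
P[3]: T = B2, S = E(K, T) = AD; 7B ⊕ AD = D6.
P[4]: T = B3, S = E(K, T) = AF; 91 ⊕ AF = 3E.
P[5]: T = B4, S = E(K, T) = A1; CE ⊕ A1 = 6F.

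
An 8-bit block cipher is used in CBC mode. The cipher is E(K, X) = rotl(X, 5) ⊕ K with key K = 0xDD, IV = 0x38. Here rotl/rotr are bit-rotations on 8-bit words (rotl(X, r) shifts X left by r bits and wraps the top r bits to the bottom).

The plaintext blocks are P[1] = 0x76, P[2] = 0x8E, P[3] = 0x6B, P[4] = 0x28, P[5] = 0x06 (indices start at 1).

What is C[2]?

CBC encryption: C_i = E(K, P_i ⊕ C_{i−1}), with C_{0} = IV.
C[1]: P[1] ⊕ 0x38 = 0x4E; E(K, 0x4E) = 0x14.
C[2]: P[2] ⊕ 0x14 = 0x9A; E(K, 0x9A) = 0x8E.

C[2] = 0x8E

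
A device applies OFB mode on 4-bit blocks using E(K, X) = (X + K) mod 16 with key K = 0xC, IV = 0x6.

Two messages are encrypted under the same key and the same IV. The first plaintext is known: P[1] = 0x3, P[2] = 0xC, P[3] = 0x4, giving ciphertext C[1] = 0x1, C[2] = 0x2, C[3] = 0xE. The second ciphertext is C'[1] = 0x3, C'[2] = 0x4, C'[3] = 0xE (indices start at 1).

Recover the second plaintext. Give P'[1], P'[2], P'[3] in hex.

In OFB with a reused IV, both messages share the same keystream S_i, so C_i ⊕ C'_i = P_i ⊕ P'_i and thus P'_i = P_i ⊕ C_i ⊕ C'_i.
P'[1]: 0x3 ⊕ 0x1 ⊕ 0x3 = 0x1.
P'[2]: 0xC ⊕ 0x2 ⊕ 0x4 = 0xA.
P'[3]: 0x4 ⊕ 0xE ⊕ 0xE = 0x4.

P'[1] = 0x1, P'[2] = 0xA, P'[3] = 0x4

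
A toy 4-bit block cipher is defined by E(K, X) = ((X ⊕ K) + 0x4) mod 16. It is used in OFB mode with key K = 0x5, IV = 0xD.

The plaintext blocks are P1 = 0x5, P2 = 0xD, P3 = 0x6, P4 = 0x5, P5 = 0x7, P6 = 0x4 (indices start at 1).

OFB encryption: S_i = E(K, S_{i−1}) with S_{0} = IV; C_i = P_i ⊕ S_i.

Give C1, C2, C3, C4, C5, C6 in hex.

C1: S = E(K, 0xD) = 0xC; 0x5 ⊕ 0xC = 0x9.
C2: S = E(K, 0xC) = 0xD; 0xD ⊕ 0xD = 0x0.
C3: S = E(K, 0xD) = 0xC; 0x6 ⊕ 0xC = 0xA.
C4: S = E(K, 0xC) = 0xD; 0x5 ⊕ 0xD = 0x8.
C5: S = E(K, 0xD) = 0xC; 0x7 ⊕ 0xC = 0xB.
C6: S = E(K, 0xC) = 0xD; 0x4 ⊕ 0xD = 0x9.

C1 = 0x9, C2 = 0x0, C3 = 0xA, C4 = 0x8, C5 = 0xB, C6 = 0x9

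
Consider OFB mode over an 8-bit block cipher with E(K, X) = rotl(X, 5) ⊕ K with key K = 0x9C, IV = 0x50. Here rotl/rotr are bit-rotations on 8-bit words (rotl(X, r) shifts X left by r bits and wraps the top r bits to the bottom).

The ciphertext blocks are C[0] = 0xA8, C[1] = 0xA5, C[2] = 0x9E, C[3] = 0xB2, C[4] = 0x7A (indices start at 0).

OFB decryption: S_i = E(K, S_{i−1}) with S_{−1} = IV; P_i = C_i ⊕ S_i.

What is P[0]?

P[0] = 0x3E

P[0]: S = E(K, 0x50) = 0x96; 0xA8 ⊕ 0x96 = 0x3E.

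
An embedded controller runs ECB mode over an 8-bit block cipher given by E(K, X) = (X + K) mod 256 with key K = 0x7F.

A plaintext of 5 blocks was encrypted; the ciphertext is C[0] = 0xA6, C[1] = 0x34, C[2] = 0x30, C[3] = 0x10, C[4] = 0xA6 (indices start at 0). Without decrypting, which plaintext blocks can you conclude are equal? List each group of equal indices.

ECB encrypts each block independently with the same key, so equal ciphertext blocks imply equal plaintext blocks.
C[0] = C[4] = 0xA6, so P[0] = P[4].

P[0] = P[4]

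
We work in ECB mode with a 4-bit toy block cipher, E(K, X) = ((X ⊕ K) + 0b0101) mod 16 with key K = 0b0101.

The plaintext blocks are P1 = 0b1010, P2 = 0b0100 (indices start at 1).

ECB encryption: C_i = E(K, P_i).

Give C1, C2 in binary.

C1 = 0b0100, C2 = 0b0110

C1: E(K, 0b1010) = 0b0100.
C2: E(K, 0b0100) = 0b0110.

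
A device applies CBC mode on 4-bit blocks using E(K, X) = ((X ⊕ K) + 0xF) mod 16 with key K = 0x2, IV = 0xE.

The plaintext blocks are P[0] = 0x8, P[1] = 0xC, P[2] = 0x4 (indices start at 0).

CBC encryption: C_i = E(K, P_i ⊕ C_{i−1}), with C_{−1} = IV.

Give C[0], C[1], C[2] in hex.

C[0]: P[0] ⊕ 0xE = 0x6; E(K, 0x6) = 0x3.
C[1]: P[1] ⊕ 0x3 = 0xF; E(K, 0xF) = 0xC.
C[2]: P[2] ⊕ 0xC = 0x8; E(K, 0x8) = 0x9.

C[0] = 0x3, C[1] = 0xC, C[2] = 0x9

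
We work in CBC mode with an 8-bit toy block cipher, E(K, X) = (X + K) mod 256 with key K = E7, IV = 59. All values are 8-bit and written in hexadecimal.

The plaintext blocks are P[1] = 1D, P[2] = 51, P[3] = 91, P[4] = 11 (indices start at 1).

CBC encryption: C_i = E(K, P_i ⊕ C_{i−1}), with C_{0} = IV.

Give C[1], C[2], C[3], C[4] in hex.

C[1] = 2B, C[2] = 61, C[3] = D7, C[4] = AD

C[1]: P[1] ⊕ 59 = 44; E(K, 44) = 2B.
C[2]: P[2] ⊕ 2B = 7A; E(K, 7A) = 61.
C[3]: P[3] ⊕ 61 = F0; E(K, F0) = D7.
C[4]: P[4] ⊕ D7 = C6; E(K, C6) = AD.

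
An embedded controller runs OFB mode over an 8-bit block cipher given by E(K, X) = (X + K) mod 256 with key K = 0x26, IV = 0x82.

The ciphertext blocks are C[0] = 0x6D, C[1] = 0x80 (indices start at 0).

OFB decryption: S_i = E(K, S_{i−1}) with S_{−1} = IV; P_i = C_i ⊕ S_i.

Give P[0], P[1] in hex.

P[0] = 0xC5, P[1] = 0x4E

P[0]: S = E(K, 0x82) = 0xA8; 0x6D ⊕ 0xA8 = 0xC5.
P[1]: S = E(K, 0xA8) = 0xCE; 0x80 ⊕ 0xCE = 0x4E.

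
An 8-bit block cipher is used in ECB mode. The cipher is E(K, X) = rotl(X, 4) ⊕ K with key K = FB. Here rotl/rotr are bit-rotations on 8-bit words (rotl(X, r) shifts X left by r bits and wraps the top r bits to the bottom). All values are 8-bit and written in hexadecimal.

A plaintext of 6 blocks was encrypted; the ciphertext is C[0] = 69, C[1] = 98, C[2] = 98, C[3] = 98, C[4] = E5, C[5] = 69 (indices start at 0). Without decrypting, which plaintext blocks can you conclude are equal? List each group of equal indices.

ECB encrypts each block independently with the same key, so equal ciphertext blocks imply equal plaintext blocks.
C[0] = C[5] = 69, so P[0] = P[5].
C[1] = C[2] = C[3] = 98, so P[1] = P[2] = P[3].

P[0] = P[5]; P[1] = P[2] = P[3]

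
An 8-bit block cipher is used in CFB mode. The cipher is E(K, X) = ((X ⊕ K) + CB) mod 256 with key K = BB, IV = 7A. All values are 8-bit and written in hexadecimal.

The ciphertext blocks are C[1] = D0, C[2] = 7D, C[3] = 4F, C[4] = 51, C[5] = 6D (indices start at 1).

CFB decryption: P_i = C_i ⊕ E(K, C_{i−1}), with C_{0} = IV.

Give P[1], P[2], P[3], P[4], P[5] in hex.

P[1] = 5C, P[2] = 4B, P[3] = DE, P[4] = EE, P[5] = D8

P[1]: E(K, 7A) = 8C; D0 ⊕ 8C = 5C.
P[2]: E(K, D0) = 36; 7D ⊕ 36 = 4B.
P[3]: E(K, 7D) = 91; 4F ⊕ 91 = DE.
P[4]: E(K, 4F) = BF; 51 ⊕ BF = EE.
P[5]: E(K, 51) = B5; 6D ⊕ B5 = D8.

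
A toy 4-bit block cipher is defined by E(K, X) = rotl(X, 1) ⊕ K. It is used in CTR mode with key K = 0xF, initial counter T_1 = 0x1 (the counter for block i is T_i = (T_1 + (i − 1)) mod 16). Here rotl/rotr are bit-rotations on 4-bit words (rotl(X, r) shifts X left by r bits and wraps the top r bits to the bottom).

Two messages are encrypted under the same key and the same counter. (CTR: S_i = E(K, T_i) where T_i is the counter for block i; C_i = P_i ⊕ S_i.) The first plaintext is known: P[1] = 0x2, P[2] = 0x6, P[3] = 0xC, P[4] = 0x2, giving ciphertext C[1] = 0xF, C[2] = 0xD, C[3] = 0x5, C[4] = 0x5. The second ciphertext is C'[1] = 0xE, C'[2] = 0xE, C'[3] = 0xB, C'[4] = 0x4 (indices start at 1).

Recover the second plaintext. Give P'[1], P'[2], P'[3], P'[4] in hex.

P'[1] = 0x3, P'[2] = 0x5, P'[3] = 0x2, P'[4] = 0x3

In CTR with a reused counter, both messages share the same keystream S_i, so C_i ⊕ C'_i = P_i ⊕ P'_i and thus P'_i = P_i ⊕ C_i ⊕ C'_i.
P'[1]: 0x2 ⊕ 0xF ⊕ 0xE = 0x3.
P'[2]: 0x6 ⊕ 0xD ⊕ 0xE = 0x5.
P'[3]: 0xC ⊕ 0x5 ⊕ 0xB = 0x2.
P'[4]: 0x2 ⊕ 0x5 ⊕ 0x4 = 0x3.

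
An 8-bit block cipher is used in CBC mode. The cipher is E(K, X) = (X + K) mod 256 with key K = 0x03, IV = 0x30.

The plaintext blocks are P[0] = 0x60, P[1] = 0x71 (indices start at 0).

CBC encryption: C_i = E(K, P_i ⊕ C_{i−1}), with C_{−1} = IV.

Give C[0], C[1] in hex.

C[0] = 0x53, C[1] = 0x25

C[0]: P[0] ⊕ 0x30 = 0x50; E(K, 0x50) = 0x53.
C[1]: P[1] ⊕ 0x53 = 0x22; E(K, 0x22) = 0x25.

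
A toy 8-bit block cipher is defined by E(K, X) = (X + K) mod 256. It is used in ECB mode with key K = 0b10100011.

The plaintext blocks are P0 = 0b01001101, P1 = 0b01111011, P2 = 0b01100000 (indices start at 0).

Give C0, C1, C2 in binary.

ECB encryption: C_i = E(K, P_i).
C0: E(K, 0b01001101) = 0b11110000.
C1: E(K, 0b01111011) = 0b00011110.
C2: E(K, 0b01100000) = 0b00000011.

C0 = 0b11110000, C1 = 0b00011110, C2 = 0b00000011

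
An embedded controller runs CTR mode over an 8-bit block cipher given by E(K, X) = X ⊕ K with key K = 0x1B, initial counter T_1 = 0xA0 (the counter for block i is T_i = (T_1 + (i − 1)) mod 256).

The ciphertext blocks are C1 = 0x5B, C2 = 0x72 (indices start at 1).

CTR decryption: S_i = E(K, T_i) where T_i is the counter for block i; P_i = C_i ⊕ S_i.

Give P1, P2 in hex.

P1: T = 0xA0, S = E(K, T) = 0xBB; 0x5B ⊕ 0xBB = 0xE0.
P2: T = 0xA1, S = E(K, T) = 0xBA; 0x72 ⊕ 0xBA = 0xC8.

P1 = 0xE0, P2 = 0xC8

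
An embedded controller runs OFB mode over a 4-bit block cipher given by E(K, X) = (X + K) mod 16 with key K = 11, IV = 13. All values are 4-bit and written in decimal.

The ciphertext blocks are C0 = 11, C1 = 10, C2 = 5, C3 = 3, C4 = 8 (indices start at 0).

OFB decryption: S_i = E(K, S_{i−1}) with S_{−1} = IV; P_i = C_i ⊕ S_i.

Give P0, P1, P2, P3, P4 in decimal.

P0 = 3, P1 = 9, P2 = 11, P3 = 10, P4 = 12

P0: S = E(K, 13) = 8; 11 ⊕ 8 = 3.
P1: S = E(K, 8) = 3; 10 ⊕ 3 = 9.
P2: S = E(K, 3) = 14; 5 ⊕ 14 = 11.
P3: S = E(K, 14) = 9; 3 ⊕ 9 = 10.
P4: S = E(K, 9) = 4; 8 ⊕ 4 = 12.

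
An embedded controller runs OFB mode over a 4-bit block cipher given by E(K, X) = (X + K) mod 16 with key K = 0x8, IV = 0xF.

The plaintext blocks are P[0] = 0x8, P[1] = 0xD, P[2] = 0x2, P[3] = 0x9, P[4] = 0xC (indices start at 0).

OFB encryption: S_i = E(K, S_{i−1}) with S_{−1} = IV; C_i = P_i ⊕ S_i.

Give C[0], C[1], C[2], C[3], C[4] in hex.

C[0]: S = E(K, 0xF) = 0x7; 0x8 ⊕ 0x7 = 0xF.
C[1]: S = E(K, 0x7) = 0xF; 0xD ⊕ 0xF = 0x2.
C[2]: S = E(K, 0xF) = 0x7; 0x2 ⊕ 0x7 = 0x5.
C[3]: S = E(K, 0x7) = 0xF; 0x9 ⊕ 0xF = 0x6.
C[4]: S = E(K, 0xF) = 0x7; 0xC ⊕ 0x7 = 0xB.

C[0] = 0xF, C[1] = 0x2, C[2] = 0x5, C[3] = 0x6, C[4] = 0xB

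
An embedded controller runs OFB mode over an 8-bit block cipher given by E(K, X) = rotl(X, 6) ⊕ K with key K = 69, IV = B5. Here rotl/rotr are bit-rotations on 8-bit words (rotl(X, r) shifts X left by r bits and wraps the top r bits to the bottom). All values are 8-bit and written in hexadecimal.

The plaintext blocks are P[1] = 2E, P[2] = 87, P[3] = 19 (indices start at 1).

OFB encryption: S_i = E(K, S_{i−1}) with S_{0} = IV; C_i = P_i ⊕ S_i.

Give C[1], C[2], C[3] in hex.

C[1]: S = E(K, B5) = 04; 2E ⊕ 04 = 2A.
C[2]: S = E(K, 04) = 68; 87 ⊕ 68 = EF.
C[3]: S = E(K, 68) = 73; 19 ⊕ 73 = 6A.

C[1] = 2A, C[2] = EF, C[3] = 6A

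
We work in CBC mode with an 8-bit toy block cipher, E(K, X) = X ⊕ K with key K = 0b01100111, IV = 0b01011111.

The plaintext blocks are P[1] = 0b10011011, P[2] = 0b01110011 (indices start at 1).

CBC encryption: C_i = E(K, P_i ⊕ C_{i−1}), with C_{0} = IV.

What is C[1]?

C[1]: P[1] ⊕ 0b01011111 = 0b11000100; E(K, 0b11000100) = 0b10100011.

C[1] = 0b10100011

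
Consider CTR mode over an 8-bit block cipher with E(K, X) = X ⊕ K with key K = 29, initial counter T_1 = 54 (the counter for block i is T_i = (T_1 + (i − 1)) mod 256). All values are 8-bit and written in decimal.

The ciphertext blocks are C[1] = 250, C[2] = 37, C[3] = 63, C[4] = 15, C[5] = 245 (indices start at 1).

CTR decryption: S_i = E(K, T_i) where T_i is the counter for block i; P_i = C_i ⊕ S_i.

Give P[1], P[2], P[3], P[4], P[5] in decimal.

P[1]: T = 54, S = E(K, T) = 43; 250 ⊕ 43 = 209.
P[2]: T = 55, S = E(K, T) = 42; 37 ⊕ 42 = 15.
P[3]: T = 56, S = E(K, T) = 37; 63 ⊕ 37 = 26.
P[4]: T = 57, S = E(K, T) = 36; 15 ⊕ 36 = 43.
P[5]: T = 58, S = E(K, T) = 39; 245 ⊕ 39 = 210.

P[1] = 209, P[2] = 15, P[3] = 26, P[4] = 43, P[5] = 210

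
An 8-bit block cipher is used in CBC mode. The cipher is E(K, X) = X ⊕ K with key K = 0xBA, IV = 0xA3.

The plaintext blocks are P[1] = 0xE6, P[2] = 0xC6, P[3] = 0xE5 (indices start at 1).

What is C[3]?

CBC encryption: C_i = E(K, P_i ⊕ C_{i−1}), with C_{0} = IV.
C[1]: P[1] ⊕ 0xA3 = 0x45; E(K, 0x45) = 0xFF.
C[2]: P[2] ⊕ 0xFF = 0x39; E(K, 0x39) = 0x83.
C[3]: P[3] ⊕ 0x83 = 0x66; E(K, 0x66) = 0xDC.

C[3] = 0xDC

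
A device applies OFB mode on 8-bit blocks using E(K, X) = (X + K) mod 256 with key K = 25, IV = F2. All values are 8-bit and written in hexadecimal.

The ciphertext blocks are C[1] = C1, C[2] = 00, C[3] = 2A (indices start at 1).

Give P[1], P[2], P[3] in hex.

OFB decryption: S_i = E(K, S_{i−1}) with S_{0} = IV; P_i = C_i ⊕ S_i.
P[1]: S = E(K, F2) = 17; C1 ⊕ 17 = D6.
P[2]: S = E(K, 17) = 3C; 00 ⊕ 3C = 3C.
P[3]: S = E(K, 3C) = 61; 2A ⊕ 61 = 4B.

P[1] = D6, P[2] = 3C, P[3] = 4B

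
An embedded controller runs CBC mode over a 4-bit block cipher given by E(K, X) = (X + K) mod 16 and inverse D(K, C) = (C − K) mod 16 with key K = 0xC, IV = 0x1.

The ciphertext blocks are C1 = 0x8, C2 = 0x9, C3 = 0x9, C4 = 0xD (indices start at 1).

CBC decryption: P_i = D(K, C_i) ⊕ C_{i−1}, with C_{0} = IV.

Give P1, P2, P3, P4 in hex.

P1: D(K, 0x8) = 0xC; 0xC ⊕ 0x1 = 0xD.
P2: D(K, 0x9) = 0xD; 0xD ⊕ 0x8 = 0x5.
P3: D(K, 0x9) = 0xD; 0xD ⊕ 0x9 = 0x4.
P4: D(K, 0xD) = 0x1; 0x1 ⊕ 0x9 = 0x8.

P1 = 0xD, P2 = 0x5, P3 = 0x4, P4 = 0x8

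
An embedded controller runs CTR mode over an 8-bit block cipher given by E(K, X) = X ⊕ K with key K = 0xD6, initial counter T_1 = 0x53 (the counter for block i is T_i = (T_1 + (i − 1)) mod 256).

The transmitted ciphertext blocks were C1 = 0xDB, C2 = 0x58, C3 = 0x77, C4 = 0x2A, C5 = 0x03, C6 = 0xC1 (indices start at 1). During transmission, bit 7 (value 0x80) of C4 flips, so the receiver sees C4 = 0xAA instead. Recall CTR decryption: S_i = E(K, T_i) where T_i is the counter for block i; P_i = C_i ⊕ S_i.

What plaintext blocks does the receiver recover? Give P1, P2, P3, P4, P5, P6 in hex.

Only C4 changed, to 0xAA. In CTR, a change in C_i flips the same bit in P_i only; the keystream is unaffected. Decrypting the received ciphertext:
P1: T = 0x53, S = E(K, T) = 0x85; 0xDB ⊕ 0x85 = 0x5E.
P2: T = 0x54, S = E(K, T) = 0x82; 0x58 ⊕ 0x82 = 0xDA.
P3: T = 0x55, S = E(K, T) = 0x83; 0x77 ⊕ 0x83 = 0xF4.
P4: T = 0x56, S = E(K, T) = 0x80; 0xAA ⊕ 0x80 = 0x2A.
P5: T = 0x57, S = E(K, T) = 0x81; 0x03 ⊕ 0x81 = 0x82.
P6: T = 0x58, S = E(K, T) = 0x8E; 0xC1 ⊕ 0x8E = 0x4F.
Blocks that differ from the original plaintext: P4.

P1 = 0x5E, P2 = 0xDA, P3 = 0xF4, P4 = 0x2A, P5 = 0x82, P6 = 0x4F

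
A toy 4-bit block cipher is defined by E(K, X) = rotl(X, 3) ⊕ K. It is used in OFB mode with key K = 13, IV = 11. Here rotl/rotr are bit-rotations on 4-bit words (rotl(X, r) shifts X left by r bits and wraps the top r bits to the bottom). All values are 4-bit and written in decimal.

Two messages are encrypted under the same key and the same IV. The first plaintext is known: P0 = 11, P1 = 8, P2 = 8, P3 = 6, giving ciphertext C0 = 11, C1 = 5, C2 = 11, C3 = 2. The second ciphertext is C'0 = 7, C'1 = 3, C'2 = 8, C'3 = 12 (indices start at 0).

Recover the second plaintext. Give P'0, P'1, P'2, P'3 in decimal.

P'0 = 7, P'1 = 14, P'2 = 11, P'3 = 8

In OFB with a reused IV, both messages share the same keystream S_i, so C_i ⊕ C'_i = P_i ⊕ P'_i and thus P'_i = P_i ⊕ C_i ⊕ C'_i.
P'0: 11 ⊕ 11 ⊕ 7 = 7.
P'1: 8 ⊕ 5 ⊕ 3 = 14.
P'2: 8 ⊕ 11 ⊕ 8 = 11.
P'3: 6 ⊕ 2 ⊕ 12 = 8.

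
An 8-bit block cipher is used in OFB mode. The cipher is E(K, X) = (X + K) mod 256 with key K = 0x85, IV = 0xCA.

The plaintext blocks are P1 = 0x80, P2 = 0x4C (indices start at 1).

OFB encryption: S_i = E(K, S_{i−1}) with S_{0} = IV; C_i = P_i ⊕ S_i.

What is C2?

C2 = 0x98

C1: S = E(K, 0xCA) = 0x4F; 0x80 ⊕ 0x4F = 0xCF.
C2: S = E(K, 0x4F) = 0xD4; 0x4C ⊕ 0xD4 = 0x98.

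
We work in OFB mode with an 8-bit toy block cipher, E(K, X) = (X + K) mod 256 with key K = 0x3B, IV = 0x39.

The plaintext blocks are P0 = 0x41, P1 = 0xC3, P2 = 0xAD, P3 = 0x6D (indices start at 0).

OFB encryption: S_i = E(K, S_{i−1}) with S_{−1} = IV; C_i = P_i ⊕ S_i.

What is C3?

C0: S = E(K, 0x39) = 0x74; 0x41 ⊕ 0x74 = 0x35.
C1: S = E(K, 0x74) = 0xAF; 0xC3 ⊕ 0xAF = 0x6C.
C2: S = E(K, 0xAF) = 0xEA; 0xAD ⊕ 0xEA = 0x47.
C3: S = E(K, 0xEA) = 0x25; 0x6D ⊕ 0x25 = 0x48.

C3 = 0x48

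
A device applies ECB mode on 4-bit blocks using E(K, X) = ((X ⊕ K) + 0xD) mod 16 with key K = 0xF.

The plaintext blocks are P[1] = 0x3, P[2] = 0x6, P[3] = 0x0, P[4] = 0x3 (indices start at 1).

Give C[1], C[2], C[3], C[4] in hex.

ECB encryption: C_i = E(K, P_i).
C[1]: E(K, 0x3) = 0x9.
C[2]: E(K, 0x6) = 0x6.
C[3]: E(K, 0x0) = 0xC.
C[4]: E(K, 0x3) = 0x9.

C[1] = 0x9, C[2] = 0x6, C[3] = 0xC, C[4] = 0x9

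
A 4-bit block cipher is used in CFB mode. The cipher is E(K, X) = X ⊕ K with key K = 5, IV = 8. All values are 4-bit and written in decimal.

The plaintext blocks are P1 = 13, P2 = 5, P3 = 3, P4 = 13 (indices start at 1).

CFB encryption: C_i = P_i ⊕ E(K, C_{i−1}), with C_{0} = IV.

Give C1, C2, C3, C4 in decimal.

C1 = 0, C2 = 0, C3 = 6, C4 = 14

C1: E(K, 8) = 13; 13 ⊕ 13 = 0.
C2: E(K, 0) = 5; 5 ⊕ 5 = 0.
C3: E(K, 0) = 5; 3 ⊕ 5 = 6.
C4: E(K, 6) = 3; 13 ⊕ 3 = 14.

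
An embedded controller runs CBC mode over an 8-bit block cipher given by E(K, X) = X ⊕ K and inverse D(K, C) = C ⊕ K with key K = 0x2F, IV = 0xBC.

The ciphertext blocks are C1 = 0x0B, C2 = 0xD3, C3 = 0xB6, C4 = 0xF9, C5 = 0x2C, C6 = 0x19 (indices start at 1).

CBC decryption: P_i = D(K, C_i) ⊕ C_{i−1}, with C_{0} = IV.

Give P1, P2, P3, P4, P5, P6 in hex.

P1: D(K, 0x0B) = 0x24; 0x24 ⊕ 0xBC = 0x98.
P2: D(K, 0xD3) = 0xFC; 0xFC ⊕ 0x0B = 0xF7.
P3: D(K, 0xB6) = 0x99; 0x99 ⊕ 0xD3 = 0x4A.
P4: D(K, 0xF9) = 0xD6; 0xD6 ⊕ 0xB6 = 0x60.
P5: D(K, 0x2C) = 0x03; 0x03 ⊕ 0xF9 = 0xFA.
P6: D(K, 0x19) = 0x36; 0x36 ⊕ 0x2C = 0x1A.

P1 = 0x98, P2 = 0xF7, P3 = 0x4A, P4 = 0x60, P5 = 0xFA, P6 = 0x1A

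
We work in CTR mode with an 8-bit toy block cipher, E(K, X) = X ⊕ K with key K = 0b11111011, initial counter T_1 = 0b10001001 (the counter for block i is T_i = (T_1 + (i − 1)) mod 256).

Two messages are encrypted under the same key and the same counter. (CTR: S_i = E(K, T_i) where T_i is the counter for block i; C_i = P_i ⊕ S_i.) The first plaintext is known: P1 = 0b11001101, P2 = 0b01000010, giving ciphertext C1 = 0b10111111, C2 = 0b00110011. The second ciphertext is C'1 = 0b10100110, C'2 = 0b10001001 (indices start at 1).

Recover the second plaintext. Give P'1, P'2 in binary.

P'1 = 0b11010100, P'2 = 0b11111000

In CTR with a reused counter, both messages share the same keystream S_i, so C_i ⊕ C'_i = P_i ⊕ P'_i and thus P'_i = P_i ⊕ C_i ⊕ C'_i.
P'1: 0b11001101 ⊕ 0b10111111 ⊕ 0b10100110 = 0b11010100.
P'2: 0b01000010 ⊕ 0b00110011 ⊕ 0b10001001 = 0b11111000.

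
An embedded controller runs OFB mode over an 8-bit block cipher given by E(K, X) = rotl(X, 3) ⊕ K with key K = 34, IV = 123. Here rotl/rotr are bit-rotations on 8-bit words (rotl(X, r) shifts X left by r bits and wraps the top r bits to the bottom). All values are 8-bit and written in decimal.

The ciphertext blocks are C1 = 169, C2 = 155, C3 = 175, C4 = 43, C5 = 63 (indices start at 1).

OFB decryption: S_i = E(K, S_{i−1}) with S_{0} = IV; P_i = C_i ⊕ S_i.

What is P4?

P1: S = E(K, 123) = 249; 169 ⊕ 249 = 80.
P2: S = E(K, 249) = 237; 155 ⊕ 237 = 118.
P3: S = E(K, 237) = 77; 175 ⊕ 77 = 226.
P4: S = E(K, 77) = 72; 43 ⊕ 72 = 99.

P4 = 99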